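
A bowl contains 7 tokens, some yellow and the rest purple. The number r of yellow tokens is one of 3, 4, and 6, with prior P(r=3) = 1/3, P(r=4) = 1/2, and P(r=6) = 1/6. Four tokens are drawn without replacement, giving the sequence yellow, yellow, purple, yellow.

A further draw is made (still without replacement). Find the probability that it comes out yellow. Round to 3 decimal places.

0.500

The likelihood of the observed sequence under each hypothesis: P(data | r = 3) = (3/7)(2/6)(4/5)(1/4) = 1/35; P(data | r = 4) = (4/7)(3/6)(3/5)(2/4) = 3/35; P(data | r = 6) = (6/7)(5/6)(1/5)(4/4) = 1/7.
The prior-weighted likelihoods are 1/3 · 1/35 = 1/105, 1/2 · 3/35 = 3/70, 1/6 · 1/7 = 1/42; these sum to 8/105.
Normalising, the posterior is P(r = 3 | data) = 1/8, P(r = 4 | data) = 9/16, P(r = 6 | data) = 5/16.
The predictive probability is P(yellow next | data) = (0)(1/8) + (1/3)(9/16) + (1)(5/16) = 1/2.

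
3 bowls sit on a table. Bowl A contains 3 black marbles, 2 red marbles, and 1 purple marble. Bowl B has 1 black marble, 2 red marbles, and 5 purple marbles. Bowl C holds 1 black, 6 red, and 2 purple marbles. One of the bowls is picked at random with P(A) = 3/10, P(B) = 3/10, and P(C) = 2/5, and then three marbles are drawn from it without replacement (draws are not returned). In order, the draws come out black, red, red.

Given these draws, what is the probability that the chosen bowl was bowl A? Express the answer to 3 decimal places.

For each hypothesis, P(data | H) works out to: P(data | bowl A) = (3/6)(2/5)(1/4) = 0.05; P(data | bowl B) = (1/8)(2/7)(1/6) = 0.0059524; P(data | bowl C) = (1/9)(6/8)(5/7) = 0.059524.
Weighting by the prior gives 3/10 · 0.05 = 0.015, 3/10 · 0.0059524 = 0.0017857, 2/5 · 0.059524 = 0.02381; summing to 0.040595.
So P(bowl A | data) = (0.015) / (0.040595) = 0.3695.

0.370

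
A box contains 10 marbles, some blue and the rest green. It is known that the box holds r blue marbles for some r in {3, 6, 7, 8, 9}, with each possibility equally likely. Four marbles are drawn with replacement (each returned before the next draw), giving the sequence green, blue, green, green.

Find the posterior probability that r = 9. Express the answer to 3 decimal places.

0.005

For each hypothesis, P(data | H) works out to: P(data | r = 3) = (7/10)(3/10)(7/10)(7/10) = 0.1029; P(data | r = 6) = (4/10)(6/10)(4/10)(4/10) = 0.0384; P(data | r = 7) = (3/10)(7/10)(3/10)(3/10) = 0.0189; P(data | r = 8) = (2/10)(8/10)(2/10)(2/10) = 0.0064; P(data | r = 9) = (1/10)(9/10)(1/10)(1/10) = 0.0009.
Weighting by the prior gives 1/5 · 0.1029 = 0.02058, 1/5 · 0.0384 = 0.00768, 1/5 · 0.0189 = 0.00378, 1/5 · 0.0064 = 0.00128, 1/5 · 0.0009 = 0.00018; summing to 0.0335.
By Bayes' rule, P(r = 9 | data) = (0.00018) / (0.0335) = 0.0053731.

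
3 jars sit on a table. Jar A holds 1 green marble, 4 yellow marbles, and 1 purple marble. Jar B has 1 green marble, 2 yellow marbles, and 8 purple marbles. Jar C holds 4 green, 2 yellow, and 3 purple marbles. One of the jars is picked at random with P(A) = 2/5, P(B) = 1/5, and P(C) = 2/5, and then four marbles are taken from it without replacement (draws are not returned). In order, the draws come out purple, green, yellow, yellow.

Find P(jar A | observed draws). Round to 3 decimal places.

Under each hypothesis, the probability of the observed sequence is: P(data | jar A) = (1/6)(1/5)(4/4)(3/3) = 0.033333; P(data | jar B) = (8/11)(1/10)(2/9)(1/8) = 0.0020202; P(data | jar C) = (3/9)(4/8)(2/7)(1/6) = 0.0079365.
Weighting by the prior gives 2/5 · 0.033333 = 0.013333, 1/5 · 0.0020202 = 0.00040404, 2/5 · 0.0079365 = 0.0031746; with total 0.016912.
Therefore the posterior P(jar A | data) = (0.013333) / (0.016912) = 0.7884.

0.788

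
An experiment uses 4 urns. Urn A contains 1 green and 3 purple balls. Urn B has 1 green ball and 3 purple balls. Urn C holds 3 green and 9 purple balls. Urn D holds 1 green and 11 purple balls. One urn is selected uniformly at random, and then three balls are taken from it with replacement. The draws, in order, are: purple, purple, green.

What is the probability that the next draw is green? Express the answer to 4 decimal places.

0.2263

Compute the likelihood of the observed sequence for each case: P(data | urn A) = (3/4)(3/4)(1/4) = 0.14062; P(data | urn B) = (3/4)(3/4)(1/4) = 0.14062; P(data | urn C) = (9/12)(9/12)(3/12) = 0.14062; P(data | urn D) = (11/12)(11/12)(1/12) = 0.070023.
The prior-weighted likelihoods are 1/4 · 0.14062 = 0.035156, 1/4 · 0.14062 = 0.035156, 1/4 · 0.14062 = 0.035156, 1/4 · 0.070023 = 0.017506; these sum to 0.12297.
The posterior is then P(urn A | data) = 0.28588, P(urn B | data) = 0.28588, P(urn C | data) = 0.28588, P(urn D | data) = 0.14235.
Averaging over the posterior, P(green next | data) = (1/4)(0.28588) + (1/4)(0.28588) + (1/4)(0.28588) + (1/12)(0.14235) = 0.22627.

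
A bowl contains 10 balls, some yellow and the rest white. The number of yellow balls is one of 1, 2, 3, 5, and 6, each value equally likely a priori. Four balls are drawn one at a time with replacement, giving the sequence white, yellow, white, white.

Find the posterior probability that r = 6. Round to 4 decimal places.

0.1013

Compute the likelihood of the observed sequence for each case: P(data | r = 1) = (9/10)(1/10)(9/10)(9/10) = 0.0729; P(data | r = 2) = (8/10)(2/10)(8/10)(8/10) = 0.1024; P(data | r = 3) = (7/10)(3/10)(7/10)(7/10) = 0.1029; P(data | r = 5) = (5/10)(5/10)(5/10)(5/10) = 0.0625; P(data | r = 6) = (4/10)(6/10)(4/10)(4/10) = 0.0384.
Multiplying each by its prior: 1/5 · 0.0729 = 0.01458, 1/5 · 0.1024 = 0.02048, 1/5 · 0.1029 = 0.02058, 1/5 · 0.0625 = 0.0125, 1/5 · 0.0384 = 0.00768; with total 0.07582.
Hence P(r = 6 | data) = (0.00768) / (0.07582) = 0.10129.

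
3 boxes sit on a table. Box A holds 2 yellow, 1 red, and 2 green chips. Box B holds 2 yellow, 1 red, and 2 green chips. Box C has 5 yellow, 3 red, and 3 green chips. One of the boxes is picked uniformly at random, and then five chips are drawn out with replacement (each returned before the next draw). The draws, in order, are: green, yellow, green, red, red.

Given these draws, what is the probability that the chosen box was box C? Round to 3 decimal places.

0.329

Under each hypothesis, the probability of the observed sequence is: P(data | box A) = (2/5)(2/5)(2/5)(1/5)(1/5) = 0.00256; P(data | box B) = (2/5)(2/5)(2/5)(1/5)(1/5) = 0.00256; P(data | box C) = (3/11)(5/11)(3/11)(3/11)(3/11) = 0.0025147.
The prior-weighted likelihoods are 1/3 · 0.00256 = 0.00085333, 1/3 · 0.00256 = 0.00085333, 1/3 · 0.0025147 = 0.00083824; these sum to 0.0025449.
Therefore the posterior P(box C | data) = (0.00083824) / (0.0025449) = 0.32938.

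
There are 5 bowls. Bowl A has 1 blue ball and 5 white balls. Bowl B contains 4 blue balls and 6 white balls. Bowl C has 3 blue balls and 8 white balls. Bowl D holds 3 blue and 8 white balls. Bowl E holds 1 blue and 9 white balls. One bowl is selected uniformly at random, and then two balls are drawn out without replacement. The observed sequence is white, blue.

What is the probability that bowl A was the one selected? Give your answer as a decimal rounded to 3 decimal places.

0.172

For each hypothesis, P(data | H) works out to: P(data | bowl A) = (5/6)(1/5) = 1/6; P(data | bowl B) = (6/10)(4/9) = 4/15; P(data | bowl C) = (8/11)(3/10) = 12/55; P(data | bowl D) = (8/11)(3/10) = 12/55; P(data | bowl E) = (9/10)(1/9) = 1/10.
Multiplying each by its prior: 1/5 · 1/6 = 1/30, 1/5 · 4/15 = 4/75, 1/5 · 12/55 = 12/275, 1/5 · 12/55 = 12/275, 1/5 · 1/10 = 1/50; summing to 32/165.
Therefore the posterior P(bowl A | data) = (1/30) / (32/165) = 11/64.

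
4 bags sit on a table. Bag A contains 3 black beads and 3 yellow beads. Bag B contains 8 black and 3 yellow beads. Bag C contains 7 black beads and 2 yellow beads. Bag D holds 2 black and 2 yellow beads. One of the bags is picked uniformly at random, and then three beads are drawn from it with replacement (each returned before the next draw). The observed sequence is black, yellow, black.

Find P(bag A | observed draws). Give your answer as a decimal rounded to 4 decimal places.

Compute the likelihood of the observed sequence for each case: P(data | bag A) = (3/6)(3/6)(3/6) = 0.125; P(data | bag B) = (8/11)(3/11)(8/11) = 0.14425; P(data | bag C) = (7/9)(2/9)(7/9) = 0.13443; P(data | bag D) = (2/4)(2/4)(2/4) = 0.125.
Multiplying each by its prior: 1/4 · 0.125 = 0.03125, 1/4 · 0.14425 = 0.036063, 1/4 · 0.13443 = 0.033608, 1/4 · 0.125 = 0.03125; these sum to 0.13217.
Therefore the posterior P(bag A | data) = (0.03125) / (0.13217) = 0.23644.

0.2364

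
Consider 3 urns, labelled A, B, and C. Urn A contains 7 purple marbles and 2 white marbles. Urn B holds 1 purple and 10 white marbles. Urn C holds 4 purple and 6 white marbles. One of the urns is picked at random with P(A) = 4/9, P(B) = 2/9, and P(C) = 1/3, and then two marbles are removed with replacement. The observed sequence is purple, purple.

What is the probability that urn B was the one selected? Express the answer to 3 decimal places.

The likelihood of the observed sequence under each hypothesis: P(data | urn A) = (7/9)(7/9) = 0.60494; P(data | urn B) = (1/11)(1/11) = 0.0082645; P(data | urn C) = (4/10)(4/10) = 0.16.
Multiplying each by its prior: 4/9 · 0.60494 = 0.26886, 2/9 · 0.0082645 = 0.0018365, 1/3 · 0.16 = 0.053333; with total 0.32403.
So P(urn B | data) = (0.0018365) / (0.32403) = 0.0056678.

0.006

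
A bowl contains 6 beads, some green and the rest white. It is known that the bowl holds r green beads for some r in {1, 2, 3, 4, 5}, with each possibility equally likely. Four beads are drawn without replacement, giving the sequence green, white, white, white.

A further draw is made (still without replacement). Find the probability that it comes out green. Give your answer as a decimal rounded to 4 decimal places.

Under each hypothesis, the probability of the observed sequence is: P(data | r = 1) = (1/6)(5/5)(4/4)(3/3) = 1/6; P(data | r = 2) = (2/6)(4/5)(3/4)(2/3) = 2/15; P(data | r = 3) = (3/6)(3/5)(2/4)(1/3) = 1/20; P(data | r = 4) = (4/6)(2/5)(1/4)(0/3) = 0; P(data | r = 5) = (5/6)(1/5)(0/4) = 0.
The prior-weighted likelihoods are 1/5 · 1/6 = 1/30, 1/5 · 2/15 = 2/75, 1/5 · 1/20 = 1/100, 1/5 · 0 = 0, 1/5 · 0 = 0; these sum to 7/100.
The posterior is then P(r = 1 | data) = 10/21, P(r = 2 | data) = 8/21, P(r = 3 | data) = 1/7, P(r = 4 | data) = 0, P(r = 5 | data) = 0.
Averaging over the posterior, P(green next | data) = (0)(10/21) + (1/2)(8/21) + (1)(1/7) = 1/3.

0.3333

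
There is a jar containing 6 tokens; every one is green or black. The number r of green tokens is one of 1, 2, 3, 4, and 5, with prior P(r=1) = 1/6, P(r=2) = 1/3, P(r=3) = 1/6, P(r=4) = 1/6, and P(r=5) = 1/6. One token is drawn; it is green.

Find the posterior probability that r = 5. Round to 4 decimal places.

0.2941

The likelihood of this draw under each hypothesis: P(data | r = 1) = (1/6) = 1/6; P(data | r = 2) = (2/6) = 1/3; P(data | r = 3) = (3/6) = 1/2; P(data | r = 4) = (4/6) = 2/3; P(data | r = 5) = (5/6) = 5/6.
Weighting by the prior gives 1/6 · 1/6 = 1/36, 1/3 · 1/3 = 1/9, 1/6 · 1/2 = 1/12, 1/6 · 2/3 = 1/9, 1/6 · 5/6 = 5/36; these sum to 17/36.
Therefore the posterior P(r = 5 | data) = (5/36) / (17/36) = 5/17.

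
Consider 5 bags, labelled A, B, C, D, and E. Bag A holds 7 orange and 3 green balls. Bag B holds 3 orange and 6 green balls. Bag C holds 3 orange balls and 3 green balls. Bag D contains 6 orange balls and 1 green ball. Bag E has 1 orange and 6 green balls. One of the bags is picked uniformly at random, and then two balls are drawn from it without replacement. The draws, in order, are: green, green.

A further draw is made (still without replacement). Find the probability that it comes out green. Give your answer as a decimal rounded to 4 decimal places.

0.6210

For each hypothesis, P(data | H) works out to: P(data | bag A) = (3/10)(2/9) = 0.066667; P(data | bag B) = (6/9)(5/8) = 0.41667; P(data | bag C) = (3/6)(2/5) = 0.2; P(data | bag D) = (1/7)(0/6) = 0; P(data | bag E) = (6/7)(5/6) = 0.71429.
The prior-weighted likelihoods are 1/5 · 0.066667 = 0.013333, 1/5 · 0.41667 = 0.083333, 1/5 · 0.2 = 0.04, 1/5 · 0 = 0, 1/5 · 0.71429 = 0.14286; with total 0.27952.
The posterior is then P(bag A | data) = 0.0477, P(bag B | data) = 0.29813, P(bag C | data) = 0.1431, P(bag D | data) = 0, P(bag E | data) = 0.51107.
Averaging over the posterior, P(green next | data) = (1/8)(0.0477) + (4/7)(0.29813) + (1/4)(0.1431) + (4/5)(0.51107) = 0.62095.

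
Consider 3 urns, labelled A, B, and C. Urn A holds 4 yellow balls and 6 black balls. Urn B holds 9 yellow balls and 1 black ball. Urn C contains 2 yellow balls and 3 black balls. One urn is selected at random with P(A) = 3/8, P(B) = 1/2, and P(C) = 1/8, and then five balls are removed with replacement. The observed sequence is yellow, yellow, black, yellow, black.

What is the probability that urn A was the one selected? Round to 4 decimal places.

0.5697

For each hypothesis, P(data | H) works out to: P(data | urn A) = (4/10)(4/10)(6/10)(4/10)(6/10) = 0.02304; P(data | urn B) = (9/10)(9/10)(1/10)(9/10)(1/10) = 0.00729; P(data | urn C) = (2/5)(2/5)(3/5)(2/5)(3/5) = 0.02304.
Weighting by the prior gives 3/8 · 0.02304 = 0.00864, 1/2 · 0.00729 = 0.003645, 1/8 · 0.02304 = 0.00288; summing to 0.015165.
Hence P(urn A | data) = (0.00864) / (0.015165) = 0.56973.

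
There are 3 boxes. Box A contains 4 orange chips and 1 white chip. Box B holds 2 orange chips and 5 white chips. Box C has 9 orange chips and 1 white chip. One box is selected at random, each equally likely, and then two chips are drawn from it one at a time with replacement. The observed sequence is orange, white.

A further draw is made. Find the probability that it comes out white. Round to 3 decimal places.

Compute the likelihood of the observed sequence for each case: P(data | box A) = (4/5)(1/5) = 4/25; P(data | box B) = (2/7)(5/7) = 10/49; P(data | box C) = (9/10)(1/10) = 9/100.
Multiplying each by its prior: 1/3 · 4/25 = 4/75, 1/3 · 10/49 = 10/147, 1/3 · 9/100 = 3/100; summing to 89/588.
Dividing through by the total gives posterior P(box A | data) = 0.35236, P(box B | data) = 0.44944, P(box C | data) = 0.1982.
The predictive probability is P(white next | data) = (1/5)(0.35236) + (5/7)(0.44944) + (1/10)(0.1982) = 0.41132.

0.411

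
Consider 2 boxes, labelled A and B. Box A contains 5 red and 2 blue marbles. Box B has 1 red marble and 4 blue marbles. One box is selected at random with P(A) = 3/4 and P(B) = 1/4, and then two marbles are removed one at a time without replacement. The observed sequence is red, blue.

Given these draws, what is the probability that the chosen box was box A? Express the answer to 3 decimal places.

Under each hypothesis, the probability of the observed sequence is: P(data | box A) = (5/7)(2/6) = 5/21; P(data | box B) = (1/5)(4/4) = 1/5.
Multiplying each by its prior: 3/4 · 5/21 = 5/28, 1/4 · 1/5 = 1/20; summing to 8/35.
Therefore the posterior P(box A | data) = (5/28) / (8/35) = 25/32.

0.781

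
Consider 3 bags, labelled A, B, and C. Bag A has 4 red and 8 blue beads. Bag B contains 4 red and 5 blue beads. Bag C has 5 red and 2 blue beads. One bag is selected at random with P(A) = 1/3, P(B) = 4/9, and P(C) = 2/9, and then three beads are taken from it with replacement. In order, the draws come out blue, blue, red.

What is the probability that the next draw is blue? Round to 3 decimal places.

The likelihood of the observed sequence under each hypothesis: P(data | bag A) = (8/12)(8/12)(4/12) = 0.14815; P(data | bag B) = (5/9)(5/9)(4/9) = 0.13717; P(data | bag C) = (2/7)(2/7)(5/7) = 0.058309.
The prior-weighted likelihoods are 1/3 · 0.14815 = 0.049383, 4/9 · 0.13717 = 0.060966, 2/9 · 0.058309 = 0.012958; these sum to 0.12331.
Dividing through by the total gives posterior P(bag A | data) = 0.40049, P(bag B | data) = 0.49443, P(bag C | data) = 0.10508.
The predictive probability is P(blue next | data) = (2/3)(0.40049) + (5/9)(0.49443) + (2/7)(0.10508) = 0.5717.

0.572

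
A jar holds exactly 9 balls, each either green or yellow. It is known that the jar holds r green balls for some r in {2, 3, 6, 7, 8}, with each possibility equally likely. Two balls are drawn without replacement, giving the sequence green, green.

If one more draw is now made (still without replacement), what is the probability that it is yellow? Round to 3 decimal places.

For each hypothesis, P(data | H) works out to: P(data | r = 2) = (2/9)(1/8) = 1/36; P(data | r = 3) = (3/9)(2/8) = 1/12; P(data | r = 6) = (6/9)(5/8) = 5/12; P(data | r = 7) = (7/9)(6/8) = 7/12; P(data | r = 8) = (8/9)(7/8) = 7/9.
The prior-weighted likelihoods are 1/5 · 1/36 = 1/180, 1/5 · 1/12 = 1/60, 1/5 · 5/12 = 1/12, 1/5 · 7/12 = 7/60, 1/5 · 7/9 = 7/45; with total 17/45.
Dividing through by the total gives posterior P(r = 2 | data) = 1/68, P(r = 3 | data) = 3/68, P(r = 6 | data) = 15/68, P(r = 7 | data) = 21/68, P(r = 8 | data) = 7/17.
So P(yellow next | data) = Σ P(yellow next | H) P(H | data) = (1)(1/68) + (6/7)(3/68) + (3/7)(15/68) + (2/7)(21/68) + (1/7)(7/17) = 5/17.

0.294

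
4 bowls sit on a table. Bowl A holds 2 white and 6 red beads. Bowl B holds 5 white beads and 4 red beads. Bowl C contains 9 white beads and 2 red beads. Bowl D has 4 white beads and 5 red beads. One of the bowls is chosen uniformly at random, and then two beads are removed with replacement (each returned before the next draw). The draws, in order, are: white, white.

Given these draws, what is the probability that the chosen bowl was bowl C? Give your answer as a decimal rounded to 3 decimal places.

0.541

Under each hypothesis, the probability of the observed sequence is: P(data | bowl A) = (2/8)(2/8) = 0.0625; P(data | bowl B) = (5/9)(5/9) = 0.30864; P(data | bowl C) = (9/11)(9/11) = 0.66942; P(data | bowl D) = (4/9)(4/9) = 0.19753.
The prior-weighted likelihoods are 1/4 · 0.0625 = 0.015625, 1/4 · 0.30864 = 0.07716, 1/4 · 0.66942 = 0.16736, 1/4 · 0.19753 = 0.049383; with total 0.30952.
By Bayes' rule, P(bowl C | data) = (0.16736) / (0.30952) = 0.54069.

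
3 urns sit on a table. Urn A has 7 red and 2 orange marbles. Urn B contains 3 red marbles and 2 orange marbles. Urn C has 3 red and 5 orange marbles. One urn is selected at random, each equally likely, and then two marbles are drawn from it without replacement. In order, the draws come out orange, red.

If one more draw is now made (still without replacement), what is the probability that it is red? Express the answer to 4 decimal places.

For each hypothesis, P(data | H) works out to: P(data | urn A) = (2/9)(7/8) = 0.19444; P(data | urn B) = (2/5)(3/4) = 0.3; P(data | urn C) = (5/8)(3/7) = 0.26786.
Weighting by the prior gives 1/3 · 0.19444 = 0.064815, 1/3 · 0.3 = 0.1, 1/3 · 0.26786 = 0.089286; with total 0.2541.
Dividing through by the total gives posterior P(urn A | data) = 0.25508, P(urn B | data) = 0.39355, P(urn C | data) = 0.35138.
Averaging over the posterior, P(red next | data) = (6/7)(0.25508) + (2/3)(0.39355) + (1/3)(0.35138) = 0.59813.

0.5981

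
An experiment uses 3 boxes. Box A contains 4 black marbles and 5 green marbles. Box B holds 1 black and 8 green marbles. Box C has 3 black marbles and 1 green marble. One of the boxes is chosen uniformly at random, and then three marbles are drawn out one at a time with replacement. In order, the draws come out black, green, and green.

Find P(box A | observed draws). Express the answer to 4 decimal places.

0.5046

For each hypothesis, P(data | H) works out to: P(data | box A) = (4/9)(5/9)(5/9) = 0.13717; P(data | box B) = (1/9)(8/9)(8/9) = 0.087791; P(data | box C) = (3/4)(1/4)(1/4) = 0.046875.
Weighting by the prior gives 1/3 · 0.13717 = 0.045725, 1/3 · 0.087791 = 0.029264, 1/3 · 0.046875 = 0.015625; these sum to 0.090614.
Hence P(box A | data) = (0.045725) / (0.090614) = 0.50461.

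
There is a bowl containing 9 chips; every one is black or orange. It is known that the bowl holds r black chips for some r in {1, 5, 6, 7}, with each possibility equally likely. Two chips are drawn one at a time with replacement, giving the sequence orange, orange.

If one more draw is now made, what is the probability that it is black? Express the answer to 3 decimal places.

Compute the likelihood of the observed sequence for each case: P(data | r = 1) = (8/9)(8/9) = 64/81; P(data | r = 5) = (4/9)(4/9) = 16/81; P(data | r = 6) = (3/9)(3/9) = 1/9; P(data | r = 7) = (2/9)(2/9) = 4/81.
Multiplying each by its prior: 1/4 · 64/81 = 16/81, 1/4 · 16/81 = 4/81, 1/4 · 1/9 = 1/36, 1/4 · 4/81 = 1/81; summing to 31/108.
Normalising, the posterior is P(r = 1 | data) = 64/93, P(r = 5 | data) = 16/93, P(r = 6 | data) = 3/31, P(r = 7 | data) = 4/93.
Averaging over the posterior, P(black next | data) = (1/9)(64/93) + (5/9)(16/93) + (2/3)(3/31) + (7/9)(4/93) = 226/837.

0.270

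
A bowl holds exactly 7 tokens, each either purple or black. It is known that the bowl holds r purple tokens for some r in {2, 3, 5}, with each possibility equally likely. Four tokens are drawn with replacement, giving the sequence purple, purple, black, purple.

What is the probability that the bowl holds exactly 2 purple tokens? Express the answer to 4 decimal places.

Compute the likelihood of the observed sequence for each case: P(data | r = 2) = (2/7)(2/7)(5/7)(2/7) = 0.01666; P(data | r = 3) = (3/7)(3/7)(4/7)(3/7) = 0.044981; P(data | r = 5) = (5/7)(5/7)(2/7)(5/7) = 0.10412.
Weighting by the prior gives 1/3 · 0.01666 = 0.0055532, 1/3 · 0.044981 = 0.014994, 1/3 · 0.10412 = 0.034708; with total 0.055255.
By Bayes' rule, P(r = 2 | data) = (0.0055532) / (0.055255) = 0.1005.

0.1005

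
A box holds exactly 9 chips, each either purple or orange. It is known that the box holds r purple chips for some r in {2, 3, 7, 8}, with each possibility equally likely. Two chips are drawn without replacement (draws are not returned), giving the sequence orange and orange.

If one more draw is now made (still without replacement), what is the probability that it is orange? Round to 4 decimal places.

Under each hypothesis, the probability of the observed sequence is: P(data | r = 2) = (7/9)(6/8) = 7/12; P(data | r = 3) = (6/9)(5/8) = 5/12; P(data | r = 7) = (2/9)(1/8) = 1/36; P(data | r = 8) = (1/9)(0/8) = 0.
The prior-weighted likelihoods are 1/4 · 7/12 = 7/48, 1/4 · 5/12 = 5/48, 1/4 · 1/36 = 1/144, 1/4 · 0 = 0; these sum to 37/144.
Dividing through by the total gives posterior P(r = 2 | data) = 21/37, P(r = 3 | data) = 15/37, P(r = 7 | data) = 1/37, P(r = 8 | data) = 0.
Averaging over the posterior, P(orange next | data) = (5/7)(21/37) + (4/7)(15/37) + (0)(1/37) = 165/259.

0.6371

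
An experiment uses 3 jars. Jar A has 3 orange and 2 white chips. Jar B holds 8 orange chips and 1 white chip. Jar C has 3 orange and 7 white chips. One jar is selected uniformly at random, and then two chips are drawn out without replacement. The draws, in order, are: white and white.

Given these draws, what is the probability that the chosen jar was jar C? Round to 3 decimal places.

0.824

For each hypothesis, P(data | H) works out to: P(data | jar A) = (2/5)(1/4) = 1/10; P(data | jar B) = (1/9)(0/8) = 0; P(data | jar C) = (7/10)(6/9) = 7/15.
The prior-weighted likelihoods are 1/3 · 1/10 = 1/30, 1/3 · 0 = 0, 1/3 · 7/15 = 7/45; these sum to 17/90.
Hence P(jar C | data) = (7/45) / (17/90) = 14/17.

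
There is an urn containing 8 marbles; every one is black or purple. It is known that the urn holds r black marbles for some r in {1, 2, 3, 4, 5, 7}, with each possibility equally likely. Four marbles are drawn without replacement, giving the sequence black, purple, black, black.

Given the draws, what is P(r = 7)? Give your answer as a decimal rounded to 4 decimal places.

Under each hypothesis, the probability of the observed sequence is: P(data | r = 1) = (1/8)(7/7)(0/6) = 0; P(data | r = 2) = (2/8)(6/7)(1/6)(0/5) = 0; P(data | r = 3) = (3/8)(5/7)(2/6)(1/5) = 1/56; P(data | r = 4) = (4/8)(4/7)(3/6)(2/5) = 2/35; P(data | r = 5) = (5/8)(3/7)(4/6)(3/5) = 3/28; P(data | r = 7) = (7/8)(1/7)(6/6)(5/5) = 1/8.
Multiplying each by its prior: 1/6 · 0 = 0, 1/6 · 0 = 0, 1/6 · 1/56 = 1/336, 1/6 · 2/35 = 1/105, 1/6 · 3/28 = 1/56, 1/6 · 1/8 = 1/48; summing to 43/840.
By Bayes' rule, P(r = 7 | data) = (1/48) / (43/840) = 35/86.

0.4070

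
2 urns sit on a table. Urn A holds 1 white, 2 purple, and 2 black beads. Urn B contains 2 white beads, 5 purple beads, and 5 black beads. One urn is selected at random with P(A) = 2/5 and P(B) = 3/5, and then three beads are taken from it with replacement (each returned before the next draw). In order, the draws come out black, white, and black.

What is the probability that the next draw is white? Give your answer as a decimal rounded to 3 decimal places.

0.181

The likelihood of the observed sequence under each hypothesis: P(data | urn A) = (2/5)(1/5)(2/5) = 0.032; P(data | urn B) = (5/12)(2/12)(5/12) = 0.028935.
The prior-weighted likelihoods are 2/5 · 0.032 = 0.0128, 3/5 · 0.028935 = 0.017361; these sum to 0.030161.
Dividing through by the total gives posterior P(urn A | data) = 0.42439, P(urn B | data) = 0.57561.
So P(white next | data) = Σ P(white next | H) P(H | data) = (1/5)(0.42439) + (1/6)(0.57561) = 0.18081.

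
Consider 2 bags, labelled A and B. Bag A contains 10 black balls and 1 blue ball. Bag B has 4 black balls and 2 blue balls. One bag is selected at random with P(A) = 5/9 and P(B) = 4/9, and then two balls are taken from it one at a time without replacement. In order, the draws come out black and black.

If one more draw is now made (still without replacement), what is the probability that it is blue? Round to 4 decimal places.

Under each hypothesis, the probability of the observed sequence is: P(data | bag A) = (10/11)(9/10) = 9/11; P(data | bag B) = (4/6)(3/5) = 2/5.
The prior-weighted likelihoods are 5/9 · 9/11 = 5/11, 4/9 · 2/5 = 8/45; summing to 313/495.
Dividing through by the total gives posterior P(bag A | data) = 225/313, P(bag B | data) = 88/313.
So P(blue next | data) = Σ P(blue next | H) P(H | data) = (1/9)(225/313) + (1/2)(88/313) = 69/313.

0.2204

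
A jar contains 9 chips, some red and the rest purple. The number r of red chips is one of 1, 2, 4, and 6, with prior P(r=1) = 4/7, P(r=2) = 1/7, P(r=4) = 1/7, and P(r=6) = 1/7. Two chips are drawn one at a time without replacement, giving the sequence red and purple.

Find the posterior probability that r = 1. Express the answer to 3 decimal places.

0.381

For each hypothesis, P(data | H) works out to: P(data | r = 1) = (1/9)(8/8) = 1/9; P(data | r = 2) = (2/9)(7/8) = 7/36; P(data | r = 4) = (4/9)(5/8) = 5/18; P(data | r = 6) = (6/9)(3/8) = 1/4.
The prior-weighted likelihoods are 4/7 · 1/9 = 4/63, 1/7 · 7/36 = 1/36, 1/7 · 5/18 = 5/126, 1/7 · 1/4 = 1/28; with total 1/6.
Hence P(r = 1 | data) = (4/63) / (1/6) = 8/21.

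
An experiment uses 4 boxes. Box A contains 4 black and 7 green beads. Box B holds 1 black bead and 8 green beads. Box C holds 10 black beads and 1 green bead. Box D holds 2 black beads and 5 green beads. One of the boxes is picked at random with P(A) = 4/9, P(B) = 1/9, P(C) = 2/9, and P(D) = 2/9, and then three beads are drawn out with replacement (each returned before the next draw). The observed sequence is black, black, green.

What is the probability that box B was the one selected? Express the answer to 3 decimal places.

Under each hypothesis, the probability of the observed sequence is: P(data | box A) = (4/11)(4/11)(7/11) = 0.084147; P(data | box B) = (1/9)(1/9)(8/9) = 0.010974; P(data | box C) = (10/11)(10/11)(1/11) = 0.075131; P(data | box D) = (2/7)(2/7)(5/7) = 0.058309.
The prior-weighted likelihoods are 4/9 · 0.084147 = 0.037399, 1/9 · 0.010974 = 0.0012193, 2/9 · 0.075131 = 0.016696, 2/9 · 0.058309 = 0.012958; with total 0.068272.
Therefore the posterior P(box B | data) = (0.0012193) / (0.068272) = 0.01786.

0.018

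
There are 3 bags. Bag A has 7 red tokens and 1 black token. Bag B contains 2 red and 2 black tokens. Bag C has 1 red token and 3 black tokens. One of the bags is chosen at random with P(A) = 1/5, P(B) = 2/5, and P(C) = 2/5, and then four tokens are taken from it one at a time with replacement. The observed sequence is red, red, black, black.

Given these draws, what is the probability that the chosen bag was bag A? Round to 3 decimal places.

Compute the likelihood of the observed sequence for each case: P(data | bag A) = (7/8)(7/8)(1/8)(1/8) = 0.011963; P(data | bag B) = (2/4)(2/4)(2/4)(2/4) = 0.0625; P(data | bag C) = (1/4)(1/4)(3/4)(3/4) = 0.035156.
Multiplying each by its prior: 1/5 · 0.011963 = 0.0023926, 2/5 · 0.0625 = 0.025, 2/5 · 0.035156 = 0.014063; these sum to 0.041455.
Therefore the posterior P(bag A | data) = (0.0023926) / (0.041455) = 0.057715.

0.058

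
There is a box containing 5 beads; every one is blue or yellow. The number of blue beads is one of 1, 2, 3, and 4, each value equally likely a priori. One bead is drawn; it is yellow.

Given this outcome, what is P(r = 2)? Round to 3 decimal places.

Under each hypothesis, the probability of this draw is: P(data | r = 1) = (4/5) = 4/5; P(data | r = 2) = (3/5) = 3/5; P(data | r = 3) = (2/5) = 2/5; P(data | r = 4) = (1/5) = 1/5.
The prior-weighted likelihoods are 1/4 · 4/5 = 1/5, 1/4 · 3/5 = 3/20, 1/4 · 2/5 = 1/10, 1/4 · 1/5 = 1/20; these sum to 1/2.
By Bayes' rule, P(r = 2 | data) = (3/20) / (1/2) = 3/10.

0.300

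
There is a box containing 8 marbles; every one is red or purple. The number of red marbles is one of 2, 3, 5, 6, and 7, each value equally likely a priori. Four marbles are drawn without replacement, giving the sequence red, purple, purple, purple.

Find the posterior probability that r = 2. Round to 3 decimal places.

The likelihood of the observed sequence under each hypothesis: P(data | r = 2) = (2/8)(6/7)(5/6)(4/5) = 1/7; P(data | r = 3) = (3/8)(5/7)(4/6)(3/5) = 3/28; P(data | r = 5) = (5/8)(3/7)(2/6)(1/5) = 1/56; P(data | r = 6) = (6/8)(2/7)(1/6)(0/5) = 0; P(data | r = 7) = (7/8)(1/7)(0/6) = 0.
Multiplying each by its prior: 1/5 · 1/7 = 1/35, 1/5 · 3/28 = 3/140, 1/5 · 1/56 = 1/280, 1/5 · 0 = 0, 1/5 · 0 = 0; summing to 3/56.
By Bayes' rule, P(r = 2 | data) = (1/35) / (3/56) = 8/15.

0.533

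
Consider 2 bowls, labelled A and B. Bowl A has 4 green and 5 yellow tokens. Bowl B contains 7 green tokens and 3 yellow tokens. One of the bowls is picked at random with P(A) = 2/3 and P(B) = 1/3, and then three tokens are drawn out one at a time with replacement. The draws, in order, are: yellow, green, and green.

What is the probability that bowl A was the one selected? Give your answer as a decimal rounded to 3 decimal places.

0.599

The likelihood of the observed sequence under each hypothesis: P(data | bowl A) = (5/9)(4/9)(4/9) = 0.10974; P(data | bowl B) = (3/10)(7/10)(7/10) = 0.147.
The prior-weighted likelihoods are 2/3 · 0.10974 = 0.07316, 1/3 · 0.147 = 0.049; summing to 0.12216.
So P(bowl A | data) = (0.07316) / (0.12216) = 0.59889.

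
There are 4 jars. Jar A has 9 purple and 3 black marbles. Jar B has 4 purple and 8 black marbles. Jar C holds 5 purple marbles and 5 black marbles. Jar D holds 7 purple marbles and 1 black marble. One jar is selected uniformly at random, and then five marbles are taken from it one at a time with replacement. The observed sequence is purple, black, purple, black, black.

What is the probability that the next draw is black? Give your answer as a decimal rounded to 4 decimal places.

The likelihood of the observed sequence under each hypothesis: P(data | jar A) = (9/12)(3/12)(9/12)(3/12)(3/12) = 0.0087891; P(data | jar B) = (4/12)(8/12)(4/12)(8/12)(8/12) = 0.032922; P(data | jar C) = (5/10)(5/10)(5/10)(5/10)(5/10) = 0.03125; P(data | jar D) = (7/8)(1/8)(7/8)(1/8)(1/8) = 0.0014954.
The prior-weighted likelihoods are 1/4 · 0.0087891 = 0.0021973, 1/4 · 0.032922 = 0.0082305, 1/4 · 0.03125 = 0.0078125, 1/4 · 0.0014954 = 0.00037384; with total 0.018614.
The posterior is then P(jar A | data) = 0.11804, P(jar B | data) = 0.44216, P(jar C | data) = 0.41971, P(jar D | data) = 0.020084.
The predictive probability is P(black next | data) = (1/4)(0.11804) + (2/3)(0.44216) + (1/2)(0.41971) + (1/8)(0.020084) = 0.53665.

0.5367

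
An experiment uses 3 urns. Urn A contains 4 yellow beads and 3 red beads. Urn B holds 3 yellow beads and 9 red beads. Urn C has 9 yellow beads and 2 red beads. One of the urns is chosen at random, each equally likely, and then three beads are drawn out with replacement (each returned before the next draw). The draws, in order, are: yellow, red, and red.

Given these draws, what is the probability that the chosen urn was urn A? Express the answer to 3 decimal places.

The likelihood of the observed sequence under each hypothesis: P(data | urn A) = (4/7)(3/7)(3/7) = 0.10496; P(data | urn B) = (3/12)(9/12)(9/12) = 0.14062; P(data | urn C) = (9/11)(2/11)(2/11) = 0.027047.
The prior-weighted likelihoods are 1/3 · 0.10496 = 0.034985, 1/3 · 0.14062 = 0.046875, 1/3 · 0.027047 = 0.0090158; summing to 0.090876.
By Bayes' rule, P(urn A | data) = (0.034985) / (0.090876) = 0.38498.

0.385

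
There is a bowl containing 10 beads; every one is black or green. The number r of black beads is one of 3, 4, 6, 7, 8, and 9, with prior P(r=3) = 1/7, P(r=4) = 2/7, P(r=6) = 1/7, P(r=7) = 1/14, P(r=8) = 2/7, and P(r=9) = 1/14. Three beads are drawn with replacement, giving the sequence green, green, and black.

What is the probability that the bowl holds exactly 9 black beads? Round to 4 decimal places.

0.0071

Compute the likelihood of the observed sequence for each case: P(data | r = 3) = (7/10)(7/10)(3/10) = 0.147; P(data | r = 4) = (6/10)(6/10)(4/10) = 0.144; P(data | r = 6) = (4/10)(4/10)(6/10) = 0.096; P(data | r = 7) = (3/10)(3/10)(7/10) = 0.063; P(data | r = 8) = (2/10)(2/10)(8/10) = 0.032; P(data | r = 9) = (1/10)(1/10)(9/10) = 0.009.
The prior-weighted likelihoods are 1/7 · 0.147 = 0.021, 2/7 · 0.144 = 0.041143, 1/7 · 0.096 = 0.013714, 1/14 · 0.063 = 0.0045, 2/7 · 0.032 = 0.0091429, 1/14 · 0.009 = 0.00064286; summing to 0.090143.
So P(r = 9 | data) = (0.00064286) / (0.090143) = 0.0071315.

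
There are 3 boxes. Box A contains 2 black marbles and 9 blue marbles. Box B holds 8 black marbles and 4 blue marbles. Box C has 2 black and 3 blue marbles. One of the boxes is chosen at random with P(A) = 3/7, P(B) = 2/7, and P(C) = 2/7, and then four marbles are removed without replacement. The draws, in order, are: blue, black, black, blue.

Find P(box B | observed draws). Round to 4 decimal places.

0.3077

Compute the likelihood of the observed sequence for each case: P(data | box A) = (9/11)(2/10)(1/9)(8/8) = 1/55; P(data | box B) = (4/12)(8/11)(7/10)(3/9) = 28/495; P(data | box C) = (3/5)(2/4)(1/3)(2/2) = 1/10.
The prior-weighted likelihoods are 3/7 · 1/55 = 3/385, 2/7 · 28/495 = 8/495, 2/7 · 1/10 = 1/35; with total 26/495.
Therefore the posterior P(box B | data) = (8/495) / (26/495) = 4/13.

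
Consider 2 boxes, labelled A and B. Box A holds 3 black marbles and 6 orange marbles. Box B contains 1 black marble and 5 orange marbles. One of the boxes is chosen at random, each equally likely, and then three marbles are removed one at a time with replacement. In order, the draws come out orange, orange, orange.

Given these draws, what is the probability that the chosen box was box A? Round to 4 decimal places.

For each hypothesis, P(data | H) works out to: P(data | box A) = (6/9)(6/9)(6/9) = 8/27; P(data | box B) = (5/6)(5/6)(5/6) = 125/216.
Multiplying each by its prior: 1/2 · 8/27 = 4/27, 1/2 · 125/216 = 125/432; summing to 7/16.
By Bayes' rule, P(box A | data) = (4/27) / (7/16) = 64/189.

0.3386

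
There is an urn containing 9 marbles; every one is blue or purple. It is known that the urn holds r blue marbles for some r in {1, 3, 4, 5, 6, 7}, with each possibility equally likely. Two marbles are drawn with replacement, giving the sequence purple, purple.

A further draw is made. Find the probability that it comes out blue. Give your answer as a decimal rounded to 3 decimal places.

Under each hypothesis, the probability of the observed sequence is: P(data | r = 1) = (8/9)(8/9) = 64/81; P(data | r = 3) = (6/9)(6/9) = 4/9; P(data | r = 4) = (5/9)(5/9) = 25/81; P(data | r = 5) = (4/9)(4/9) = 16/81; P(data | r = 6) = (3/9)(3/9) = 1/9; P(data | r = 7) = (2/9)(2/9) = 4/81.
Weighting by the prior gives 1/6 · 64/81 = 32/243, 1/6 · 4/9 = 2/27, 1/6 · 25/81 = 25/486, 1/6 · 16/81 = 8/243, 1/6 · 1/9 = 1/54, 1/6 · 4/81 = 2/243; these sum to 77/243.
Normalising, the posterior is P(r = 1 | data) = 32/77, P(r = 3 | data) = 18/77, P(r = 4 | data) = 25/154, P(r = 5 | data) = 8/77, P(r = 6 | data) = 9/154, P(r = 7 | data) = 2/77.
So P(blue next | data) = Σ P(blue next | H) P(H | data) = (1/9)(32/77) + (1/3)(18/77) + (4/9)(25/154) + (5/9)(8/77) + (2/3)(9/154) + (7/9)(2/77) = 31/99.

0.313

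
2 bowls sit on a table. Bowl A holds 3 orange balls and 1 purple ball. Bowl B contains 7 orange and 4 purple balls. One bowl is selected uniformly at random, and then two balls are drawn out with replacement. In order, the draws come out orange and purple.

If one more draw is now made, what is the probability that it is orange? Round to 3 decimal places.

The likelihood of the observed sequence under each hypothesis: P(data | bowl A) = (3/4)(1/4) = 0.1875; P(data | bowl B) = (7/11)(4/11) = 0.2314.
Multiplying each by its prior: 1/2 · 0.1875 = 0.09375, 1/2 · 0.2314 = 0.1157; these sum to 0.20945.
Dividing through by the total gives posterior P(bowl A | data) = 0.4476, P(bowl B | data) = 0.5524.
Averaging over the posterior, P(orange next | data) = (3/4)(0.4476) + (7/11)(0.5524) = 0.68723.

0.687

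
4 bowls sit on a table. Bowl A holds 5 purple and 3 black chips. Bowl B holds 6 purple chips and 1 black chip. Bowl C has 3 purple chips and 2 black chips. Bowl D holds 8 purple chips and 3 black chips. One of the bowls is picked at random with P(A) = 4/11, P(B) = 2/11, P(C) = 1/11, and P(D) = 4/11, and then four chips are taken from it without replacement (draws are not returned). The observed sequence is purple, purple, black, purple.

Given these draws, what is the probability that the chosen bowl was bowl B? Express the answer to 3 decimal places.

0.216

Under each hypothesis, the probability of the observed sequence is: P(data | bowl A) = (5/8)(4/7)(3/6)(3/5) = 0.10714; P(data | bowl B) = (6/7)(5/6)(1/5)(4/4) = 0.14286; P(data | bowl C) = (3/5)(2/4)(2/3)(1/2) = 0.1; P(data | bowl D) = (8/11)(7/10)(3/9)(6/8) = 0.12727.
Multiplying each by its prior: 4/11 · 0.10714 = 0.038961, 2/11 · 0.14286 = 0.025974, 1/11 · 0.1 = 0.0090909, 4/11 · 0.12727 = 0.046281; these sum to 0.12031.
By Bayes' rule, P(bowl B | data) = (0.025974) / (0.12031) = 0.2159.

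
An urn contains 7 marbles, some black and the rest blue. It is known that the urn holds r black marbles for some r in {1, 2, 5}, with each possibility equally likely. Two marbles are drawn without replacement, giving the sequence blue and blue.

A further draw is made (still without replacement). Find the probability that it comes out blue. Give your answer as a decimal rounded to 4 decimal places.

For each hypothesis, P(data | H) works out to: P(data | r = 1) = (6/7)(5/6) = 5/7; P(data | r = 2) = (5/7)(4/6) = 10/21; P(data | r = 5) = (2/7)(1/6) = 1/21.
Weighting by the prior gives 1/3 · 5/7 = 5/21, 1/3 · 10/21 = 10/63, 1/3 · 1/21 = 1/63; with total 26/63.
Dividing through by the total gives posterior P(r = 1 | data) = 15/26, P(r = 2 | data) = 5/13, P(r = 5 | data) = 1/26.
Averaging over the posterior, P(blue next | data) = (4/5)(15/26) + (3/5)(5/13) + (0)(1/26) = 9/13.

0.6923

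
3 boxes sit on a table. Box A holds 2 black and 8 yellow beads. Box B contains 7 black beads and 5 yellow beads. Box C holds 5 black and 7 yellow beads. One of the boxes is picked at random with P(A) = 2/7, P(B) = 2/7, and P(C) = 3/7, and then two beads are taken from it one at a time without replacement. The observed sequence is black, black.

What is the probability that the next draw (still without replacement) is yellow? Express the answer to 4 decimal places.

The likelihood of the observed sequence under each hypothesis: P(data | box A) = (2/10)(1/9) = 0.022222; P(data | box B) = (7/12)(6/11) = 0.31818; P(data | box C) = (5/12)(4/11) = 0.15152.
Weighting by the prior gives 2/7 · 0.022222 = 0.0063492, 2/7 · 0.31818 = 0.090909, 3/7 · 0.15152 = 0.064935; summing to 0.16219.
Normalising, the posterior is P(box A | data) = 0.039146, P(box B | data) = 0.5605, P(box C | data) = 0.40036.
Averaging over the posterior, P(yellow next | data) = (1)(0.039146) + (1/2)(0.5605) + (7/10)(0.40036) = 0.59964.

0.5996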